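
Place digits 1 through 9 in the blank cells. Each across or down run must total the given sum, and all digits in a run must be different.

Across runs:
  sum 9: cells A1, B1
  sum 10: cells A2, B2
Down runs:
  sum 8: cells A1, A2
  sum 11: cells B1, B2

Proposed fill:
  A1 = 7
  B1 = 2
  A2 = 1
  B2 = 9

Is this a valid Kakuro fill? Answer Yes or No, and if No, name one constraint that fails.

Yes

Across: 7+2=9; 1+9=10. Down: 7+1=8; 2+9=11. No digit repeats within any run.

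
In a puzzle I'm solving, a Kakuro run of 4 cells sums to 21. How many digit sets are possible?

11

4 distinct digits from 1–9 sum between 10 and 30.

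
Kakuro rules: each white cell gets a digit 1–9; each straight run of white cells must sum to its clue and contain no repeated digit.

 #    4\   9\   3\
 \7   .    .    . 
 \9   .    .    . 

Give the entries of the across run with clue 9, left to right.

7 in 3 cells must be {1,2,4}; 4 in 2 cells must be {1,3}; 3 in 2 cells must be {1,2}.
The 7 across and the 4 down share only 1, so R1C1 = 1.
Given what's placed, R1C3 must be 2 to fit the 7 across and 3 down.
R2C1 = 4 − 1 = 3 completes the 4 down.
R2C3 = 3 − 2 = 1 completes the 3 down.
R1C2 = 7 − 3 = 4 completes the 7 across.
R2C2 = 9 − 4 = 5 completes the 9 across.

3 5 1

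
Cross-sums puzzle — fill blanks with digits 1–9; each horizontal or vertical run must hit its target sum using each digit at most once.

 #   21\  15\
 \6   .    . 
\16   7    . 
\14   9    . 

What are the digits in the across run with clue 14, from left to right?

9 5

16 in 2 cells must be {7,9}.
R1C1 = 21 − 16 = 5 completes the 21 down.
R1C2 = 6 − 5 = 1 completes the 6 across.
R2C2 = 16 − 7 = 9 completes the 16 across.
R3C2 = 14 − 9 = 5 completes the 14 across.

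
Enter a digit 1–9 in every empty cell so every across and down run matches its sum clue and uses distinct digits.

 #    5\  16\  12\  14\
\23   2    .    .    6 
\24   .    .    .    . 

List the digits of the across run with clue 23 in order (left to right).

2 7 8 6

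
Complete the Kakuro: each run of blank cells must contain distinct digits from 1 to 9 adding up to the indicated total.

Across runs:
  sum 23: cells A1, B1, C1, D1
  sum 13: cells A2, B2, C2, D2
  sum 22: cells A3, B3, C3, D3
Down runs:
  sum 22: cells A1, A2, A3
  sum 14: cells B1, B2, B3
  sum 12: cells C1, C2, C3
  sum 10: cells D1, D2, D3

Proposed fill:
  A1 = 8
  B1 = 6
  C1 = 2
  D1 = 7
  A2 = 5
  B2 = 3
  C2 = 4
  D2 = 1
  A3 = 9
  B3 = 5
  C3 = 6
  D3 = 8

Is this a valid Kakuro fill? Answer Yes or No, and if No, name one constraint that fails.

No — the across run A3–D3 sums to 28, not 22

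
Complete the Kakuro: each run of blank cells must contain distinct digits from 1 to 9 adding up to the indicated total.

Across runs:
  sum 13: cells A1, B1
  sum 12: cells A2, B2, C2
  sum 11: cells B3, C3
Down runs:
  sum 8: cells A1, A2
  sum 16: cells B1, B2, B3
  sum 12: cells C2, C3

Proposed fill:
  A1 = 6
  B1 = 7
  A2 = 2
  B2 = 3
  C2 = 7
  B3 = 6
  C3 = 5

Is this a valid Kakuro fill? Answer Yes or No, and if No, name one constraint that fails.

Across: 6+7=13; 2+3+7=12; 6+5=11. Down: 6+2=8; 7+3+6=16; 7+5=12. No digit repeats within any run.

Yes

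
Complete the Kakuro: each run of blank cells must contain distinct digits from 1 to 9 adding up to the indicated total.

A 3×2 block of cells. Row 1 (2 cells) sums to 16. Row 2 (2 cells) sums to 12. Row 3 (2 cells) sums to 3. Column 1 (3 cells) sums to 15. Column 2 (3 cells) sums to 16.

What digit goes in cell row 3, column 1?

2

16 in 2 cells must be {7,9}; 3 in 2 cells must be {1,2}.
Nothing is forced directly, so branch on (1,1), whose candidates are 7 or 9. If (1,1) = 7: that forces (1,2) = 9, (3,1) = 2, (3,2) = 1, after which (2,1) would have to be in {3,4,5,7,8,9} for the 12 across but in {6} for the 15 down — contradiction. So (1,1) = 9.
(1,2) = 16 − 9 = 7 completes the 16 across.
Given what's placed, (3,2) must be 1 to fit the 3 across and 16 down.
(2,2) = 16 − 8 = 8 completes the 16 down.
(3,1) = 3 − 1 = 2 completes the 3 across.
(2,1) = 12 − 8 = 4 completes the 12 across.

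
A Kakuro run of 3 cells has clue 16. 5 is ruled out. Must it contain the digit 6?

Counterexample: {1,7,8} sums to 16 under that restriction without using 6.

No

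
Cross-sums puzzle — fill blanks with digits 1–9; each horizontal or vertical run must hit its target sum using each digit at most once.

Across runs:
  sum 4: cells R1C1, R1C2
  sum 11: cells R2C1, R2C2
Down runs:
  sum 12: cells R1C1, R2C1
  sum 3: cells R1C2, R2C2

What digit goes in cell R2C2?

2

4 in 2 cells must be {1,3}; 3 in 2 cells must be {1,2}.
The 4 across and the 12 down share only 3, so R1C1 = 3.
R1C2 = 4 − 3 = 1 completes the 4 across.
R2C1 = 12 − 3 = 9 completes the 12 down.
R2C2 = 11 − 9 = 2 completes the 11 across.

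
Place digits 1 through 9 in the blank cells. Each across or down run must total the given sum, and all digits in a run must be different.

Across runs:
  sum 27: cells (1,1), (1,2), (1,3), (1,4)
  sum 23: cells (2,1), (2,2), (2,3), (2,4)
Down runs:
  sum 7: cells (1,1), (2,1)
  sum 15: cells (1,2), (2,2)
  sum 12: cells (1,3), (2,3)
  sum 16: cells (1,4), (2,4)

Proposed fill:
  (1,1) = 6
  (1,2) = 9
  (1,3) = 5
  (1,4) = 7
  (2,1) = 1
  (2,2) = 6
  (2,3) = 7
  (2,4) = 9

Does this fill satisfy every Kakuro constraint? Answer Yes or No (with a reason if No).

Yes

Across: 6+9+5+7=27; 1+6+7+9=23. Down: 6+1=7; 9+6=15; 5+7=12; 7+9=16. No digit repeats within any run.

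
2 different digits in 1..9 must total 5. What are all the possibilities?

{1,4}; {2,3}

2 distinct digits from 1–9 sum between 3 and 17.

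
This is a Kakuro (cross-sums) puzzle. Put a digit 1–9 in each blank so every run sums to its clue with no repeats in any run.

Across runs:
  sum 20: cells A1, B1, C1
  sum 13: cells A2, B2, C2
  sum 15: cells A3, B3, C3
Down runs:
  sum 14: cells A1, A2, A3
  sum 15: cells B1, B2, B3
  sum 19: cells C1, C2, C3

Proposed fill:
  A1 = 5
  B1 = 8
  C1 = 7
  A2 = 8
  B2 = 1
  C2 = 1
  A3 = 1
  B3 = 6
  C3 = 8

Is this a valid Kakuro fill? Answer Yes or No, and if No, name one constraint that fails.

No — the down run C1–C3 sums to 16, not 19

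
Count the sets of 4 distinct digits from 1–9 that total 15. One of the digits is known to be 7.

2

4 distinct digits from 1–9 sum between 10 and 30.
Keeping only sets containing 7.
Enumerating: {1,2,5,7}, {1,3,4,7}.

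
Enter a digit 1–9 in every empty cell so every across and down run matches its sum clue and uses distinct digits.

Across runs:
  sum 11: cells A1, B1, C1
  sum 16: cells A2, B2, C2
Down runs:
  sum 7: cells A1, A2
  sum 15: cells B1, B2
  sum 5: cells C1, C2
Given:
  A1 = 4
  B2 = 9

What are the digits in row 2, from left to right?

3 9 4

B1 = 15 − 9 = 6 completes the 15 down.
C1 = 11 − 10 = 1 completes the 11 across.
A2 = 7 − 4 = 3 completes the 7 down.
C2 = 16 − 12 = 4 completes the 16 across.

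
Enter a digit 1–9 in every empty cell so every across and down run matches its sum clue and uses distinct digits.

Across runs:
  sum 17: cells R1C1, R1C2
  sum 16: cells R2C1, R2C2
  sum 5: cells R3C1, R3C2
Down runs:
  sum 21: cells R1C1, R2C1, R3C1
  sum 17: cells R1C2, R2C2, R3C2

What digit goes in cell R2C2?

7

17 in 2 cells must be {8,9}; 16 in 2 cells must be {7,9}.
The 5 across and the 21 down share only 4, so R3C1 = 4.
R3C2 = 5 − 4 = 1 completes the 5 across.
Given what's placed, R1C2 must be 9 to fit the 17 across and 17 down.
R2C1 = 9: the only remaining digit allowed by both the 16 across and the 21 down.
R2C2 = 16 − 9 = 7 completes the 16 across.
R1C1 = 17 − 9 = 8 completes the 17 across.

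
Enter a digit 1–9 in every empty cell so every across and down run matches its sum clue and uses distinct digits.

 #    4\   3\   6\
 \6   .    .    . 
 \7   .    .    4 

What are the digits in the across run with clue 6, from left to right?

3 1 2

6 in 3 cells must be {1,2,3}; 7 in 3 cells must be {1,2,4}; 4 in 2 cells must be {1,3}.
R1C3 = 6 − 4 = 2 completes the 6 down.
Given what's placed, R2C1 must be 1 to fit the 7 across and 4 down.
R2C2 = 7 − 5 = 2 completes the 7 across.
R1C1 = 4 − 1 = 3 completes the 4 down.
R1C2 = 6 − 5 = 1 completes the 6 across.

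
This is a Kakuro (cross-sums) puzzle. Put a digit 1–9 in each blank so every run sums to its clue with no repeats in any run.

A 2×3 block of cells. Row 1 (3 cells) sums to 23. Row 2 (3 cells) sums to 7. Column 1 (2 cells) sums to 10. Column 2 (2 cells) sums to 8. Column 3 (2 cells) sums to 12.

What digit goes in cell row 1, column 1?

9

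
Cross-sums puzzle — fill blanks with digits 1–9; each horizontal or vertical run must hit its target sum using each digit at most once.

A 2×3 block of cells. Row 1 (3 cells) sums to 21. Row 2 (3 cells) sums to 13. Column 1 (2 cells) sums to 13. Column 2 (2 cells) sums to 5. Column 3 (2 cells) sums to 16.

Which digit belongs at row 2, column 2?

1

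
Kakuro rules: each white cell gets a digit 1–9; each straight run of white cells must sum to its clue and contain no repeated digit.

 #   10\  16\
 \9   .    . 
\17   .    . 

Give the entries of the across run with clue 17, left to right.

17 in 2 cells must be {8,9}; 16 in 2 cells must be {7,9}.
The 9 across and the 16 down share only 7, so R1C2 = 7.
R2C2 = 16 − 7 = 9 completes the 16 down.
R1C1 = 9 − 7 = 2 completes the 9 across.
R2C1 = 17 − 9 = 8 completes the 17 across.

8 9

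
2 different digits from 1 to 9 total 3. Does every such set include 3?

The only way to make 3 from 2 distinct digits is {1,2}, which does not contain 3.

No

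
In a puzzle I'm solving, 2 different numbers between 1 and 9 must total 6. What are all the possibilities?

{1,5}; {2,4}

2 distinct digits from 1–9 sum between 3 and 17.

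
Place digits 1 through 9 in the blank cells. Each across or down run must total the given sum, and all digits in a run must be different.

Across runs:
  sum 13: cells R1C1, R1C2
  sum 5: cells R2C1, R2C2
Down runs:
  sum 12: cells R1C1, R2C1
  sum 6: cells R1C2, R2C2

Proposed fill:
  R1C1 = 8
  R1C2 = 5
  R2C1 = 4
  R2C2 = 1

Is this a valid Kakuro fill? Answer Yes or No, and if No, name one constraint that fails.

Across: 8+5=13; 4+1=5. Down: 8+4=12; 5+1=6. No digit repeats within any run.

Yes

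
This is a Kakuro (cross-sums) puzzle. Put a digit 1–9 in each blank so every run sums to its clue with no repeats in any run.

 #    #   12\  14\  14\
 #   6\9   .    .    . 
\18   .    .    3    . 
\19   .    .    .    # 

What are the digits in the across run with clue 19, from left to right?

No cell is forced outright now. R1C4 can only be 5 or 6 (the digits allowed by both its 9 across and its 14 down). If R1C4 = 5: then R1C3 would have to be in {1,3} for the 9 across but in {2,4,5,6,7,9} for the 14 down — contradiction. So R1C4 = 6.
Given what's placed, R1C3 must be 2 to fit the 9 across and 14 down.
R2C4 = 14 − 6 = 8 completes the 14 down.
R3C3 = 14 − 5 = 9 completes the 14 down.
R1C2 = 9 − 8 = 1 completes the 9 across.
No cell is forced outright now. R3C1 can only be 2 or 4 (the digits allowed by both its 19 across and its 6 down). If R3C1 = 2: then R2C1 would have to be in {1,2,5,6} for the 18 across but in {4} for the 6 down — contradiction. So R3C1 = 4.
R2C1 = 6 − 4 = 2 completes the 6 down.
R2C2 = 18 − 13 = 5 completes the 18 across.
R3C2 = 19 − 13 = 6 completes the 19 across.

4 6 9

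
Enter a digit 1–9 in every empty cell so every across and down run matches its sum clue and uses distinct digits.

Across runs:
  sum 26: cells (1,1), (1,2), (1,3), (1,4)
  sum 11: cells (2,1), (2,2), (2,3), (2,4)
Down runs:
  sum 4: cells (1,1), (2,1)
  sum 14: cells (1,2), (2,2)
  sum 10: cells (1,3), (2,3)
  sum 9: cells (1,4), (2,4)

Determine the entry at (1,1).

11 in 4 cells must be {1,2,3,5}; 4 in 2 cells must be {1,3}.
Only 3 fits (1,1) under both its across sum 26 and down sum 4.

3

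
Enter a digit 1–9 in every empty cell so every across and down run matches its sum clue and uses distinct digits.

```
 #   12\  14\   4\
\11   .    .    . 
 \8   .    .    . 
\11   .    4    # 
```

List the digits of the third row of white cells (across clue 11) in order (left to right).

4 in 2 cells must be {1,3}.
R3C1 = 11 − 4 = 7 completes the 11 across.
Nothing is forced directly, so branch on R1C3, whose candidates are 1 or 3. If R1C3 = 1: that forces R2C3 = 3, R2C2 = 1, after which R1C2 would have to be in {2,3,4,6,7,8} for the 11 across but in {9} for the 14 down — contradiction. So R1C3 = 3.
R2C3 = 4 − 3 = 1 completes the 4 down.
No cell is forced outright now. R1C1 can only be 1 or 2 (the digits allowed by both its 11 across and its 12 down). If R1C1 = 2: then R1C2 would have to be in {6} for the 11 across but in {1,2,3,7,8,9} for the 14 down — contradiction. So R1C1 = 1.
R1C2 = 11 − 4 = 7 completes the 11 across.
R2C1 = 12 − 8 = 4 completes the 12 down.
R2C2 = 8 − 5 = 3 completes the 8 across.

7 4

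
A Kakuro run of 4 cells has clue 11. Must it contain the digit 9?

The only way to make 11 from 4 distinct digits is {1,2,3,5}, which does not contain 9.

No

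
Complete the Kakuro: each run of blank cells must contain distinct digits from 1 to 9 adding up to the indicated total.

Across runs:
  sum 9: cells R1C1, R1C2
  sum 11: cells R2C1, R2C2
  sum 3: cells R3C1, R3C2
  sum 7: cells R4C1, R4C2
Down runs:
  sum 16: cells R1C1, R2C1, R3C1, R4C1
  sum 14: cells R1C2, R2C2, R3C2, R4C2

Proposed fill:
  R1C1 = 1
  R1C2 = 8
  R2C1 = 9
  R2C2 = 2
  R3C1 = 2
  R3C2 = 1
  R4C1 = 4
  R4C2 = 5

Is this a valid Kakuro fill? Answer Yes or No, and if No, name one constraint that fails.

No — the across run R4C1–R4C2 sums to 9, not 7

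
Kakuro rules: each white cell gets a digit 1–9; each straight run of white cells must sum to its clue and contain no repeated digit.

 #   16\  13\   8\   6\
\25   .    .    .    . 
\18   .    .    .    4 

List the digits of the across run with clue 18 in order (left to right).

7 5 2 4

16 in 2 cells must be {7,9}.
R1C4 = 6 − 4 = 2 completes the 6 down.
Given what's placed, R1C1 must be 9 to fit the 25 across and 16 down.
Given what's placed, R1C3 must be 6 to fit the 25 across and 8 down.
R2C1 = 16 − 9 = 7 completes the 16 down.
R2C3 = 8 − 6 = 2 completes the 8 down.
R1C2 = 25 − 17 = 8 completes the 25 across.
R2C2 = 18 − 13 = 5 completes the 18 across.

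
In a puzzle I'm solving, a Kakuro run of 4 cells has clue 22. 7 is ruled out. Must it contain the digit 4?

No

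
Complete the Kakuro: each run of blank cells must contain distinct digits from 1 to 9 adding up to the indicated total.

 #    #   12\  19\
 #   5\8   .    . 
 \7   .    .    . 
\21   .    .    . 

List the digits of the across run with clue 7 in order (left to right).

1, 2, 4

7 in 3 cells must be {1,2,4}.
Only 4 fits R3C1 under both its across sum 21 and down sum 5.
R2C1 = 5 − 4 = 1 completes the 5 down.
Nothing is forced directly, so branch on R2C3, whose candidates are 2 or 4. If R2C3 = 2: then R1C3 would have to be in {1,2,3,5,6,7} for the 8 across but in {8,9} for the 19 down — contradiction. So R2C3 = 4.
R2C2 = 7 − 5 = 2 completes the 7 across.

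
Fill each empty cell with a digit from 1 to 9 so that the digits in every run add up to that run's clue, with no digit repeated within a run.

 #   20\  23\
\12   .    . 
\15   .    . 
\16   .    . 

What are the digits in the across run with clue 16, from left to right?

7 9

16 in 2 cells must be {7,9}; 23 in 3 cells must be {6,8,9}.
The 16 across and the 23 down share only 9, so R3C2 = 9.
Given what's placed, R1C2 must be 8 to fit the 12 across and 23 down.
R2C2 = 23 − 17 = 6 completes the 23 down.
R3C1 = 16 − 9 = 7 completes the 16 across.
R1C1 = 12 − 8 = 4 completes the 12 across.
R2C1 = 15 − 6 = 9 completes the 15 across.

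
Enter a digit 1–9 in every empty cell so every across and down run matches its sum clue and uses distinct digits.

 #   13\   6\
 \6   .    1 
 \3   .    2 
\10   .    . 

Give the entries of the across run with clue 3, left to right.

1 2

3 in 2 cells must be {1,2}; 6 in 3 cells must be {1,2,3}.
R1C1 = 6 − 1 = 5 completes the 6 across.
R2C1 = 3 − 2 = 1 completes the 3 across.
R3C1 = 13 − 6 = 7 completes the 13 down.
R3C2 = 10 − 7 = 3 completes the 10 across.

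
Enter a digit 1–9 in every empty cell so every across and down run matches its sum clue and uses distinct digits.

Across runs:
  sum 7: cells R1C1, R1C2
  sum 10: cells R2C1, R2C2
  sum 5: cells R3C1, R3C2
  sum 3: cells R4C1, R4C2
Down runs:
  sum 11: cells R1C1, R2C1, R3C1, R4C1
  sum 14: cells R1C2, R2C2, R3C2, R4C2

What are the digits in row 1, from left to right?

5, 2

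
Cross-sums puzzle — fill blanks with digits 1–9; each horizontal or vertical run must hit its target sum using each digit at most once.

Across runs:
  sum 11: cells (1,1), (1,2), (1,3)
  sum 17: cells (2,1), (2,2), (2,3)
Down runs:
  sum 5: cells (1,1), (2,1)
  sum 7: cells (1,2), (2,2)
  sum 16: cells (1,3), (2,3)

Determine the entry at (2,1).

16 in 2 cells must be {7,9}.
The 11 across and the 16 down share only 7, so (1,3) = 7.
(2,3) = 16 − 7 = 9 completes the 16 down.
Nothing is forced directly, so branch on (1,1), whose candidates are 1 or 3. If (1,1) = 1: that forces (1,2) = 3, after which (2,1) would have to be in {1,2,3,5,6,7} for the 17 across but in {4} for the 5 down — contradiction. So (1,1) = 3.
(1,2) = 11 − 10 = 1 completes the 11 across.
(2,1) = 5 − 3 = 2 completes the 5 down.
(2,2) = 17 − 11 = 6 completes the 17 across.

2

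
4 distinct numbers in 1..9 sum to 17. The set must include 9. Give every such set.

4 distinct digits from 1–9 sum between 10 and 30.
Keeping only sets containing 9.

{1,2,5,9}; {1,3,4,9}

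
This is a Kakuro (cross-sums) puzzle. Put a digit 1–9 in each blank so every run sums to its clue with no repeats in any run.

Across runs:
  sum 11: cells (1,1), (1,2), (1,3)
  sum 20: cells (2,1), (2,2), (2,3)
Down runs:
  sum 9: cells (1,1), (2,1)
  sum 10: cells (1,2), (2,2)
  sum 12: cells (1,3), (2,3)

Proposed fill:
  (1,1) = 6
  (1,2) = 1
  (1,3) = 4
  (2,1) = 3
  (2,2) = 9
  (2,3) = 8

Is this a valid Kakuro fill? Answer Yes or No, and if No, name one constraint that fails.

Yes

Across: 6+1+4=11; 3+9+8=20. Down: 6+3=9; 1+9=10; 4+8=12. No digit repeats within any run.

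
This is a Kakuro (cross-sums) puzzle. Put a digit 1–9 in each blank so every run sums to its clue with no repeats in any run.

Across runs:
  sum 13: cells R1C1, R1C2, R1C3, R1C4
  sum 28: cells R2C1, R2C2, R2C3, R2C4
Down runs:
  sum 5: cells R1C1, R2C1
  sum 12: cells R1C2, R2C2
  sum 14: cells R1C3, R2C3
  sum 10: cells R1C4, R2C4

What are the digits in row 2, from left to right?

4, 8, 9, 7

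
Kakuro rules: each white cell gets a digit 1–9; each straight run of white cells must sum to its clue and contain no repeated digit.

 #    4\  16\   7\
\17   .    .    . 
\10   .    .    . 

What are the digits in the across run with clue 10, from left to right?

1 7 2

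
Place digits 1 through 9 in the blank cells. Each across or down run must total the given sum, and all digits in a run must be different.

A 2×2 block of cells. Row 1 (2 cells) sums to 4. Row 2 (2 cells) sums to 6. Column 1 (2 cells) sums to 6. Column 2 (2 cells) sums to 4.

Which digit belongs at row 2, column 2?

4 in 2 cells must be {1,3}.
The 4 across and the 6 down share only 1, so (1,1) = 1.
(1,2) = 4 − 1 = 3 completes the 4 across.
(2,1) = 6 − 1 = 5 completes the 6 down.
(2,2) = 6 − 5 = 1 completes the 6 across.

1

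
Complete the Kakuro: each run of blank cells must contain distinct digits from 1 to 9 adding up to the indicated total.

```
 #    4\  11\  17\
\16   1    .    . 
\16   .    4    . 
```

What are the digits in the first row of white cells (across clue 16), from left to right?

1 7 8

4 in 2 cells must be {1,3}; 17 in 2 cells must be {8,9}.
R1C2 = 11 − 4 = 7 completes the 11 down.
R1C3 = 16 − 8 = 8 completes the 16 across.
R2C1 = 4 − 1 = 3 completes the 4 down.
R2C3 = 16 − 7 = 9 completes the 16 across.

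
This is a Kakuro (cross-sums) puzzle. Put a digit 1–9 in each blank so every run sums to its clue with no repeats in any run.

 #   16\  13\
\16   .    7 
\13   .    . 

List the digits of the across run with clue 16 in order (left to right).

16 in 2 cells must be {7,9}.
R1C1 = 16 − 7 = 9 completes the 16 across.
R2C1 = 16 − 9 = 7 completes the 16 down.
R2C2 = 13 − 7 = 6 completes the 13 across.

9 7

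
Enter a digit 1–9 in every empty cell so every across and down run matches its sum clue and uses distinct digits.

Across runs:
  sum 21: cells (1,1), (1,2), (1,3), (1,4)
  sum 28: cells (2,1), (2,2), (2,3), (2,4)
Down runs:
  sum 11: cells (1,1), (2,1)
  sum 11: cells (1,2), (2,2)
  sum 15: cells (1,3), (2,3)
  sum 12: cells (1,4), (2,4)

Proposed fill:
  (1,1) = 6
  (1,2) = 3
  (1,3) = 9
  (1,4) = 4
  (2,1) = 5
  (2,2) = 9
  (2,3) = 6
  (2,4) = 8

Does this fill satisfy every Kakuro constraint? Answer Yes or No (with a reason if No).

No — the across run (1,1)–(1,4) sums to 22, not 21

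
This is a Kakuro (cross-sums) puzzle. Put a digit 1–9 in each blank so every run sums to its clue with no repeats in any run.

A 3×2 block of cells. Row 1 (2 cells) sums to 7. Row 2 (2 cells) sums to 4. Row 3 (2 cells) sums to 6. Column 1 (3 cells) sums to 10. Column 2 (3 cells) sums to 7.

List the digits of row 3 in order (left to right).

2, 4

4 in 2 cells must be {1,3}; 7 in 3 cells must be {1,2,4}.
The 4 across and the 7 down share only 1, so (2,2) = 1.
(2,1) = 4 − 1 = 3 completes the 4 across.
Nothing is forced directly, so branch on (1,2), whose candidates are 2 or 4. If (1,2) = 4: then (1,1) would have to be in {3} for the 7 across but in {1,2,5,6} for the 10 down — contradiction. So (1,2) = 2.
(1,1) = 7 − 2 = 5 completes the 7 across.
(3,1) = 10 − 8 = 2 completes the 10 down.
(3,2) = 6 − 2 = 4 completes the 6 across.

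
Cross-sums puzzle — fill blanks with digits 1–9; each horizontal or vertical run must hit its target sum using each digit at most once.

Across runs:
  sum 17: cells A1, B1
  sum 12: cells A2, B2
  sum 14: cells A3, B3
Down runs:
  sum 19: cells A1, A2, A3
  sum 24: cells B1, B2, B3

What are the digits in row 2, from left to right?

5 7

17 in 2 cells must be {8,9}; 24 in 3 cells must be {7,8,9}.
Nothing is forced directly, so branch on A1, whose candidates are 8 or 9. If A1 = 9: that forces B1 = 8, B3 = 9, B2 = 7, after which A3 would have to be in {5} for the 14 across but in {2,3,4,6,7,8} for the 19 down — contradiction. So A1 = 8.
B1 = 17 − 8 = 9 completes the 17 across.
Given what's placed, B3 must be 8 to fit the 14 across and 24 down.
B2 = 24 − 17 = 7 completes the 24 down.
A3 = 14 − 8 = 6 completes the 14 across.
A2 = 12 − 7 = 5 completes the 12 across.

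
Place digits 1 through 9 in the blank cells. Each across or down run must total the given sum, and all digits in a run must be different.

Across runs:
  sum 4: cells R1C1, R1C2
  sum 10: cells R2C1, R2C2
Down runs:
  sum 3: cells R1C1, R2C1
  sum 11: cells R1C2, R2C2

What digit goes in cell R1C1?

1

4 in 2 cells must be {1,3}; 3 in 2 cells must be {1,2}.
The 4 across and the 3 down share only 1, so R1C1 = 1.
R1C2 = 4 − 1 = 3 completes the 4 across.
R2C1 = 3 − 1 = 2 completes the 3 down.
R2C2 = 10 − 2 = 8 completes the 10 across.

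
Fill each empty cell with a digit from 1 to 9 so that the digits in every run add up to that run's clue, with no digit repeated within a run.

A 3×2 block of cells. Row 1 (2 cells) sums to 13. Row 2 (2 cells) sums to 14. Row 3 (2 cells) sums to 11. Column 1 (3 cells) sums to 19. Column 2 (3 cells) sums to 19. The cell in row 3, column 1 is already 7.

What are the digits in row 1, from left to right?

4, 9

(3,2) = 11 − 7 = 4 completes the 11 across.
No cell is forced outright now. (2,1) can only be 8 or 9 (the digits allowed by both its 14 across and its 19 down). If (2,1) = 9: then (1,1) would have to be in {4,5,6,7,8,9} for the 13 across but in {3} for the 19 down — contradiction. So (2,1) = 8.
(1,1) = 19 − 15 = 4 completes the 19 down.
(1,2) = 13 − 4 = 9 completes the 13 across.
(2,2) = 14 − 8 = 6 completes the 14 across.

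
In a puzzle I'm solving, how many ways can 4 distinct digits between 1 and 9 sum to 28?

2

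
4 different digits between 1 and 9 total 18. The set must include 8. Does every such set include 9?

Counterexample: {1,2,7,8} sums to 18 under that restriction without using 9.

No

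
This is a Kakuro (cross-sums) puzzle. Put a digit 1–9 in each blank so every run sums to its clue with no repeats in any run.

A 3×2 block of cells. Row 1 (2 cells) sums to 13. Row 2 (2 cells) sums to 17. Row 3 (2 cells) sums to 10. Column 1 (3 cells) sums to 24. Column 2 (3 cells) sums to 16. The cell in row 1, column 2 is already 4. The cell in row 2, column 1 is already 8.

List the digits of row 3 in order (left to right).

17 in 2 cells must be {8,9}; 24 in 3 cells must be {7,8,9}.
(1,1) = 13 − 4 = 9 completes the 13 across.
(2,2) = 17 − 8 = 9 completes the 17 across.
(3,1) = 24 − 17 = 7 completes the 24 down.
(3,2) = 10 − 7 = 3 completes the 10 across.

7 3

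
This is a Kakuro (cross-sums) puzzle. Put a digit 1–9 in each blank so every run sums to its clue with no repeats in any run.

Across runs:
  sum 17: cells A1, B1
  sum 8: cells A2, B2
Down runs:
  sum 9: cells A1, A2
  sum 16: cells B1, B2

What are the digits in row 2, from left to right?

17 in 2 cells must be {8,9}; 16 in 2 cells must be {7,9}.
The 17 across and the 9 down share only 8, so A1 = 8.
B1 = 17 − 8 = 9 completes the 17 across.
A2 = 9 − 8 = 1 completes the 9 down.
B2 = 8 − 1 = 7 completes the 8 across.

1 7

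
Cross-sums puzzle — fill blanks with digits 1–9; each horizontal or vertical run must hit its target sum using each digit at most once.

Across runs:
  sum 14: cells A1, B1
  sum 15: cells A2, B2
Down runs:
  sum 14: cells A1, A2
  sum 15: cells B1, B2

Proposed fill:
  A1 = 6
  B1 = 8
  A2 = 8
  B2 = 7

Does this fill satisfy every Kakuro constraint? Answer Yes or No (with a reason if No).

Yes

Across: 6+8=14; 8+7=15. Down: 6+8=14; 8+7=15. No digit repeats within any run.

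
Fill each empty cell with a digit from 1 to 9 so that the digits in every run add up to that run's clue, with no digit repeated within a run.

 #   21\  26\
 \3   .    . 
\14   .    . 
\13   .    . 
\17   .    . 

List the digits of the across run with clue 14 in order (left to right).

3 in 2 cells must be {1,2}; 17 in 2 cells must be {8,9}.
Only 2 fits R1C2 under both its across sum 3 and down sum 26.
R1C1 = 3 − 2 = 1 completes the 3 across.
Nothing is forced directly, so branch on R2C2, whose candidates are 8 or 9. If R2C2 = 8: that forces R2C1 = 6, R4C1 = 9, after which R4C2 would have to be in {8} for the 17 across but in {7,9} for the 26 down — contradiction. So R2C2 = 9.
R2C1 = 14 − 9 = 5 completes the 14 across.

5 9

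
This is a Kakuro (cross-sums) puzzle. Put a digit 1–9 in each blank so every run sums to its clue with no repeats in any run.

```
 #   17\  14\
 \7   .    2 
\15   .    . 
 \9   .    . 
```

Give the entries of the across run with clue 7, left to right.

R1C1 = 7 − 2 = 5 completes the 7 across.
Nothing is forced directly, so branch on R2C1, whose candidates are 8 or 9. If R2C1 = 9: then R2C2 would have to be in {6} for the 15 across but in {3,4,5,7,8,9} for the 14 down — contradiction. So R2C1 = 8.
R2C2 = 15 − 8 = 7 completes the 15 across.
R3C1 = 17 − 13 = 4 completes the 17 down.
R3C2 = 9 − 4 = 5 completes the 9 across.

5 2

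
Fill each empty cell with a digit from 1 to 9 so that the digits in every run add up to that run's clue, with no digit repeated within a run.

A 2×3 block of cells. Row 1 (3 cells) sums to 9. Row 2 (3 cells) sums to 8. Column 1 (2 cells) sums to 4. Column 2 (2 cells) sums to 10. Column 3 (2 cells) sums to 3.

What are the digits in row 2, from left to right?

3, 4, 1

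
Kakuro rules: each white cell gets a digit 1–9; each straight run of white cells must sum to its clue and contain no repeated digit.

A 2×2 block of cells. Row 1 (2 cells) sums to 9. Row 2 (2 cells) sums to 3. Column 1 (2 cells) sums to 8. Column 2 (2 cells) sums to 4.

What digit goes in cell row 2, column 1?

3 in 2 cells must be {1,2}; 4 in 2 cells must be {1,3}.
The 3 across and the 4 down share only 1, so (2,2) = 1.
(1,2) = 4 − 1 = 3 completes the 4 down.
(2,1) = 3 − 1 = 2 completes the 3 across.
(1,1) = 9 − 3 = 6 completes the 9 across.

2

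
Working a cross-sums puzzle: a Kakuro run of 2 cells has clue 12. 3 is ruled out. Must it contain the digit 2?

Counterexample: {4,8} sums to 12 under that restriction without using 2.

No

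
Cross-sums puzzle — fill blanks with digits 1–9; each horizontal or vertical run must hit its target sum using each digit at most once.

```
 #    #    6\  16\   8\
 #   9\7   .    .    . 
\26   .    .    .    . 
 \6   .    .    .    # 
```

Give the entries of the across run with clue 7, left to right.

7 in 3 cells must be {1,2,4}; 6 in 3 cells must be {1,2,3}.
Nothing is forced directly, so branch on R1C2, whose candidates are 1 or 2. If R1C2 = 2: that forces R1C4 = 1, R2C2 = 3, after which R2C4 would have to be in {6,8,9} for the 26 across but in {7} for the 8 down — contradiction. So R1C2 = 1.
Given what's placed, R1C4 must be 2 to fit the 7 across and 8 down.
R2C4 = 8 − 2 = 6 completes the 8 down.
R1C3 = 7 − 3 = 4 completes the 7 across.

1 4 2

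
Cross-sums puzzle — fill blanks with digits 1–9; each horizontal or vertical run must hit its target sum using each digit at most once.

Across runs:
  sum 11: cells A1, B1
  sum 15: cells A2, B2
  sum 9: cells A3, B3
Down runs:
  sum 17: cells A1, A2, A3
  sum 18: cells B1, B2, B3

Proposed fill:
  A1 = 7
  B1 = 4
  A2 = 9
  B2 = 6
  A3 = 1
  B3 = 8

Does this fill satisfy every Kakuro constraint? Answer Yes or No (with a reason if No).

Across: 7+4=11; 9+6=15; 1+8=9. Down: 7+9+1=17; 4+6+8=18. No digit repeats within any run.

Yes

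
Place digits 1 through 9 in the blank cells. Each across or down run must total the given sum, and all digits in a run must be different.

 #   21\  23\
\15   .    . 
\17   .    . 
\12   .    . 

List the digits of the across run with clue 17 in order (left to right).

8, 9

17 in 2 cells must be {8,9}; 23 in 3 cells must be {6,8,9}.
Nothing is forced directly, so branch on R3C2, whose candidates are 8 or 9. If R3C2 = 9: that forces R2C2 = 8, after which R3C1 would have to be in {3} for the 12 across but in {4,5,6,7,8,9} for the 21 down — contradiction. So R3C2 = 8.
Given what's placed, R2C2 must be 9 to fit the 17 across and 23 down.
R3C1 = 12 − 8 = 4 completes the 12 across.
R1C2 = 23 − 17 = 6 completes the 23 down.
R2C1 = 17 − 9 = 8 completes the 17 across.
R1C1 = 15 − 6 = 9 completes the 15 across.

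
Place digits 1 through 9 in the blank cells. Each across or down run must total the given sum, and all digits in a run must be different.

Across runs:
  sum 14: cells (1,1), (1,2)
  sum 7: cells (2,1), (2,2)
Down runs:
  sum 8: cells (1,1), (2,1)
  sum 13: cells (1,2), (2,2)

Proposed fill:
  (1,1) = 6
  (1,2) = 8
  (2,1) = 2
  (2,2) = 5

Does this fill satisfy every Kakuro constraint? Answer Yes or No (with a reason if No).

Across: 6+8=14; 2+5=7. Down: 6+2=8; 8+5=13. No digit repeats within any run.

Yes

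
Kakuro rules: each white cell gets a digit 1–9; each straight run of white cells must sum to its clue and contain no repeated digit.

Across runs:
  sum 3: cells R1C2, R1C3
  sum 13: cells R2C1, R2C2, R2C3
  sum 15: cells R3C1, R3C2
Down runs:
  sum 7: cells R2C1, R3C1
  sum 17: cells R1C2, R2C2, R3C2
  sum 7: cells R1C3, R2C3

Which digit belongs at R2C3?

3 in 2 cells must be {1,2}.
The 15 across and the 7 down share only 6, so R3C1 = 6.
R3C2 = 15 − 6 = 9 completes the 15 across.
R2C1 = 7 − 6 = 1 completes the 7 down.
No cell is forced outright now. R1C2 can only be 1 or 2 (the digits allowed by both its 3 across and its 17 down). If R1C2 = 2: that forces R1C3 = 1, after which R2C2 would have to be in {3,4,5,7,8,9} for the 13 across but in {6} for the 17 down — contradiction. So R1C2 = 1.
R1C3 = 3 − 1 = 2 completes the 3 across.
R2C2 = 17 − 10 = 7 completes the 17 down.
R2C3 = 13 − 8 = 5 completes the 13 across.

5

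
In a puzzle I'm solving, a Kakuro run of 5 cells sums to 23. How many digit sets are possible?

11

5 distinct digits from 1–9 sum between 15 and 35.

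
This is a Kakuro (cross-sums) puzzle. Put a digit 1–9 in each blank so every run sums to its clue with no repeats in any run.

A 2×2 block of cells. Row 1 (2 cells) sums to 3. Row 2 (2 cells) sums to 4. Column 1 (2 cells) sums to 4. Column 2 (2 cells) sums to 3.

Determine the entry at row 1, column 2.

2

3 in 2 cells must be {1,2}; 4 in 2 cells must be {1,3}.
The 3 across and the 4 down share only 1, so (1,1) = 1.
(1,2) = 3 − 1 = 2 completes the 3 across.
(2,1) = 4 − 1 = 3 completes the 4 down.
(2,2) = 4 − 3 = 1 completes the 4 across.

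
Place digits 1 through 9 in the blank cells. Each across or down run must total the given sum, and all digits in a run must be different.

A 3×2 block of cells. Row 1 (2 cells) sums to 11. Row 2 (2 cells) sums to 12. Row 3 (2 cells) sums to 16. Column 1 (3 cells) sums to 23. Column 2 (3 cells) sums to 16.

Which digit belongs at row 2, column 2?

4

16 in 2 cells must be {7,9}; 23 in 3 cells must be {6,8,9}.
The 16 across and the 23 down share only 9, so (3,1) = 9.
(3,2) = 16 − 9 = 7 completes the 16 across.
Given what's placed, (2,1) must be 8 to fit the 12 across and 23 down.
(2,2) = 12 − 8 = 4 completes the 12 across.
(1,1) = 23 − 17 = 6 completes the 23 down.
(1,2) = 11 − 6 = 5 completes the 11 across.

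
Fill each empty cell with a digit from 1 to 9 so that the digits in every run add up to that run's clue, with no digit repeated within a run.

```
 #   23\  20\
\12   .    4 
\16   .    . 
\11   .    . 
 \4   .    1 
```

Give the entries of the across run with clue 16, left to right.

16 in 2 cells must be {7,9}; 4 in 2 cells must be {1,3}.
R1C1 = 12 − 4 = 8 completes the 12 across.
R4C1 = 4 − 1 = 3 completes the 4 across.
R2C1 = 7: the only remaining digit allowed by both the 16 across and the 23 down.
R2C2 = 16 − 7 = 9 completes the 16 across.
R3C1 = 23 − 18 = 5 completes the 23 down.
R3C2 = 11 − 5 = 6 completes the 11 across.

7 9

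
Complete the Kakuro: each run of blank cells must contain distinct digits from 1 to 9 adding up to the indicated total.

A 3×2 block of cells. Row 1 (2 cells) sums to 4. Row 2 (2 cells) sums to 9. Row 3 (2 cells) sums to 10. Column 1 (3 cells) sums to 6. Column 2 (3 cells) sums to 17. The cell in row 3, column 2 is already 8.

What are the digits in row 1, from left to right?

4 in 2 cells must be {1,3}; 6 in 3 cells must be {1,2,3}.
Given what's placed, (1,2) must be 3 to fit the 4 across and 17 down.
(2,2) = 17 − 11 = 6 completes the 17 down.
(3,1) = 10 − 8 = 2 completes the 10 across.
(1,1) = 4 − 3 = 1 completes the 4 across.
(2,1) = 9 − 6 = 3 completes the 9 across.

1 3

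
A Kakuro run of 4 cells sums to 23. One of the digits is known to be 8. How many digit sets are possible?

5

4 distinct digits from 1–9 sum between 10 and 30.
Keeping only sets containing 8.
Enumerating: {1,5,8,9}, {2,4,8,9}, {2,6,7,8}, {3,5,7,8}, {4,5,6,8}.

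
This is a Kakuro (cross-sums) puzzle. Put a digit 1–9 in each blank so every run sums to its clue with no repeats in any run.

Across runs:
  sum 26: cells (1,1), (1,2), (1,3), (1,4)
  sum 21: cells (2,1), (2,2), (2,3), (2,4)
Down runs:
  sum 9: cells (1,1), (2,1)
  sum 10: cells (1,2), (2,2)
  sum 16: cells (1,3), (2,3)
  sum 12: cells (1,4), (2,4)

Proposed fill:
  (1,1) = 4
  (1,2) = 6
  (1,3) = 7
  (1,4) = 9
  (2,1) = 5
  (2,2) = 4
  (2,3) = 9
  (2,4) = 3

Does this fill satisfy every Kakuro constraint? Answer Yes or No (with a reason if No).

Yes

Across: 4+6+7+9=26; 5+4+9+3=21. Down: 4+5=9; 6+4=10; 7+9=16; 9+3=12. No digit repeats within any run.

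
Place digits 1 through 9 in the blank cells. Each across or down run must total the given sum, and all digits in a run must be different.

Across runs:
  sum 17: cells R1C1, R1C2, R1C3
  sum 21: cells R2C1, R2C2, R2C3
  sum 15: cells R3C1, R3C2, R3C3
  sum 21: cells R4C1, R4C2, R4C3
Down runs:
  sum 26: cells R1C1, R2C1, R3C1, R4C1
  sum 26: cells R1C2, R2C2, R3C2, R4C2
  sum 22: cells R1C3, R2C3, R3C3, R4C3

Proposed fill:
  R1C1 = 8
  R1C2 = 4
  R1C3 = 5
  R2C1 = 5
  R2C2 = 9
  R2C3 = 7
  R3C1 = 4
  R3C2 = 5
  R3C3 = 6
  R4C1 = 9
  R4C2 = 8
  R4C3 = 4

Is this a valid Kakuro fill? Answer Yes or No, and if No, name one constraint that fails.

Yes

Across: 8+4+5=17; 5+9+7=21; 4+5+6=15; 9+8+4=21. Down: 8+5+4+9=26; 4+9+5+8=26; 5+7+6+4=22. No digit repeats within any run.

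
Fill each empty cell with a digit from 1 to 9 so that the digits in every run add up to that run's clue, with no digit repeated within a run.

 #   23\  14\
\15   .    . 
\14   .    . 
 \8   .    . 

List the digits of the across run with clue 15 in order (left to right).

8, 7

23 in 3 cells must be {6,8,9}.
The 8 across and the 23 down share only 6, so R3C1 = 6.
R3C2 = 8 − 6 = 2 completes the 8 across.
Nothing is forced directly, so branch on R1C1, whose candidates are 8 or 9. If R1C1 = 9: then R1C2 would have to be in {6} for the 15 across but in {3,4,5,7,8,9} for the 14 down — contradiction. So R1C1 = 8.
R1C2 = 15 − 8 = 7 completes the 15 across.
R2C1 = 23 − 14 = 9 completes the 23 down.
R2C2 = 14 − 9 = 5 completes the 14 across.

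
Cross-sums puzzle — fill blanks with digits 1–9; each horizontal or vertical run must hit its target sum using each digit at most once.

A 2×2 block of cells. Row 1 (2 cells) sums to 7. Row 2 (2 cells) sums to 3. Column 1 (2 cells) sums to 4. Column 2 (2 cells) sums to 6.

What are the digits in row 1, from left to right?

3 in 2 cells must be {1,2}; 4 in 2 cells must be {1,3}.
The 3 across and the 4 down share only 1, so (2,1) = 1.
(2,2) = 3 − 1 = 2 completes the 3 across.
(1,1) = 4 − 1 = 3 completes the 4 down.
(1,2) = 7 − 3 = 4 completes the 7 across.

3 4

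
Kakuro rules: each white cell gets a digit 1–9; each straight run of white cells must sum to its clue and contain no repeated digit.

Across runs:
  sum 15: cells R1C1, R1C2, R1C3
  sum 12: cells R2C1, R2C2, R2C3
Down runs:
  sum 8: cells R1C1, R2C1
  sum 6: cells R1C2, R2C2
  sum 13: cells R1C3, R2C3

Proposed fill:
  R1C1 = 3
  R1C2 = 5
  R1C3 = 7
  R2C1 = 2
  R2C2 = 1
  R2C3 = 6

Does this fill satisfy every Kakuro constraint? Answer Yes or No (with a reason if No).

No — the down run R1C1–R2C1 sums to 5, not 8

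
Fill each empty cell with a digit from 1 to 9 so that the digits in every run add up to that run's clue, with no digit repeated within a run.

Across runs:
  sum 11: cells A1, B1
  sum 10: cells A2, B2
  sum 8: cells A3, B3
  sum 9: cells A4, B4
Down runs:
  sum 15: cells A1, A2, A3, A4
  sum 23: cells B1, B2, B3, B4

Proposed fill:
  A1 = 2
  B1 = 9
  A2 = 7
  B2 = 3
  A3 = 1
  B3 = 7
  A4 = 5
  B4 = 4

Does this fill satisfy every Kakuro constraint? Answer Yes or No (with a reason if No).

Yes

Across: 2+9=11; 7+3=10; 1+7=8; 5+4=9. Down: 2+7+1+5=15; 9+3+7+4=23. No digit repeats within any run.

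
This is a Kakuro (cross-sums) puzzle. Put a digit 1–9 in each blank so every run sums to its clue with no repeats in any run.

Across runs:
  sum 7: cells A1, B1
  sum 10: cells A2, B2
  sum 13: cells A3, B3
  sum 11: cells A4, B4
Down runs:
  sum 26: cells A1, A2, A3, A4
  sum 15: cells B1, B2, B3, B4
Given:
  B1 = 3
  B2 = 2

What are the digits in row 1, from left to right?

4, 3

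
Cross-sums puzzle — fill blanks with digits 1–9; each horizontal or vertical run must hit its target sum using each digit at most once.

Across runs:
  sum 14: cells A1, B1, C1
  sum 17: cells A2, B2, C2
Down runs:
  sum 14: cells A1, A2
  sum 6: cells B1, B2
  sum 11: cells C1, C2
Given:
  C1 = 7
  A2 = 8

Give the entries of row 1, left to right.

6, 1, 7

A1 = 14 − 8 = 6 completes the 14 down.
B1 = 14 − 13 = 1 completes the 14 across.
B2 = 6 − 1 = 5 completes the 6 down.
C2 = 17 − 13 = 4 completes the 17 across.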